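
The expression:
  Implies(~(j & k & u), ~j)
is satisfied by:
  {k: True, u: True, j: False}
  {k: True, u: False, j: False}
  {u: True, k: False, j: False}
  {k: False, u: False, j: False}
  {j: True, k: True, u: True}


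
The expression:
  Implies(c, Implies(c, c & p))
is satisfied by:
  {p: True, c: False}
  {c: False, p: False}
  {c: True, p: True}


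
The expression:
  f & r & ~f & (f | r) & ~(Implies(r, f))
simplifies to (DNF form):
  False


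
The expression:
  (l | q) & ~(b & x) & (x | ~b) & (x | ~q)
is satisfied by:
  {l: True, x: True, b: False, q: False}
  {l: True, x: False, b: False, q: False}
  {q: True, l: True, x: True, b: False}
  {q: True, x: True, b: False, l: False}


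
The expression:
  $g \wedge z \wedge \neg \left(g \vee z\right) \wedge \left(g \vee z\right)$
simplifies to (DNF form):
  $\text{False}$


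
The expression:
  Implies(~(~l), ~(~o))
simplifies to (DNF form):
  o | ~l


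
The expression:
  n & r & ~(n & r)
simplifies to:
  False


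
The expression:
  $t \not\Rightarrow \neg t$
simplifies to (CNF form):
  $t$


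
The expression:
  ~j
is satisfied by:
  {j: False}


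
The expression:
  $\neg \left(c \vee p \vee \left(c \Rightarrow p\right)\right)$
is never true.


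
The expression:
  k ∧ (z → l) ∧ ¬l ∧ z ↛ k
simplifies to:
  False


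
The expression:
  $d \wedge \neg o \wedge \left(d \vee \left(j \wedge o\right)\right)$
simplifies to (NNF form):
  $d \wedge \neg o$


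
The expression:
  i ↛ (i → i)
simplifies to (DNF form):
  False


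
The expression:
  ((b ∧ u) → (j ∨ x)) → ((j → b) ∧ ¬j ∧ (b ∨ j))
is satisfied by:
  {b: True, j: False}


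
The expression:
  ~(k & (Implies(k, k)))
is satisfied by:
  {k: False}


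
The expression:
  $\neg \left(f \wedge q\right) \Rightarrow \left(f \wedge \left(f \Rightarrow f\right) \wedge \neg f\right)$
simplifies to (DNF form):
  $f \wedge q$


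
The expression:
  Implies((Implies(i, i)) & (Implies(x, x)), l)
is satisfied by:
  {l: True}


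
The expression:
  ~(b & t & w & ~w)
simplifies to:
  True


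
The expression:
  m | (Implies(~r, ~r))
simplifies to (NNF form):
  True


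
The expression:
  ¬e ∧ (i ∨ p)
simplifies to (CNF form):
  ¬e ∧ (i ∨ p)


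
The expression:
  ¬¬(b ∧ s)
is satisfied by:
  {b: True, s: True}


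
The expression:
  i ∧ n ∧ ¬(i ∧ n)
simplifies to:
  False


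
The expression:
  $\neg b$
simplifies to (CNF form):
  $\neg b$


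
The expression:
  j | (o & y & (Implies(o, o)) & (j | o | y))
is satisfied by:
  {o: True, j: True, y: True}
  {o: True, j: True, y: False}
  {j: True, y: True, o: False}
  {j: True, y: False, o: False}
  {o: True, y: True, j: False}


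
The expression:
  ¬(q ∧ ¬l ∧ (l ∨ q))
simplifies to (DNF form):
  l ∨ ¬q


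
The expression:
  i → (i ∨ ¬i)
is always true.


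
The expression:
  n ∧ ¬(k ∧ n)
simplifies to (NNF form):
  n ∧ ¬k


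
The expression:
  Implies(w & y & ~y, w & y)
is always true.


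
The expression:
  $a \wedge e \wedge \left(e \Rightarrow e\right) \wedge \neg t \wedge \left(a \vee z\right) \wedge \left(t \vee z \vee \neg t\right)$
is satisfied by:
  {a: True, e: True, t: False}


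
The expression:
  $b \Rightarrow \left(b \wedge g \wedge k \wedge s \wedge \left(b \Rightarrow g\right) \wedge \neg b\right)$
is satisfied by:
  {b: False}


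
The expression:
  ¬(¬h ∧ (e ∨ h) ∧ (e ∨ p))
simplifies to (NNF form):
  h ∨ ¬e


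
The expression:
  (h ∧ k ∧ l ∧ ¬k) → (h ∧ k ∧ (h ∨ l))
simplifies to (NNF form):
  True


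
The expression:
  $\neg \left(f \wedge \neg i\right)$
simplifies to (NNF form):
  $i \vee \neg f$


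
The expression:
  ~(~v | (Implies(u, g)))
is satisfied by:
  {u: True, v: True, g: False}


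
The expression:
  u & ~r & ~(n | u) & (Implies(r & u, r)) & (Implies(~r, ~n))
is never true.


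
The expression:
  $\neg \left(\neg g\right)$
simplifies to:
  $g$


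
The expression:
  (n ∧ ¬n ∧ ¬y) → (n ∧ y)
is always true.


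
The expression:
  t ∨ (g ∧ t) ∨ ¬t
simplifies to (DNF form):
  True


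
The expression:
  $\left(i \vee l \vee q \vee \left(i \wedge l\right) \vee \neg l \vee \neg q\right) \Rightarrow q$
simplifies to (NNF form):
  $q$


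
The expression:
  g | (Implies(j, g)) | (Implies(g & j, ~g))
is always true.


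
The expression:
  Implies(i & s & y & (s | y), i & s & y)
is always true.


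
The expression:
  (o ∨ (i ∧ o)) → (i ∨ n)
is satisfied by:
  {i: True, n: True, o: False}
  {i: True, o: False, n: False}
  {n: True, o: False, i: False}
  {n: False, o: False, i: False}
  {i: True, n: True, o: True}
  {i: True, o: True, n: False}
  {n: True, o: True, i: False}


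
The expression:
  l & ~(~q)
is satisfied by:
  {q: True, l: True}


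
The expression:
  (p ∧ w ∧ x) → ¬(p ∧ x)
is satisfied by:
  {p: False, x: False, w: False}
  {w: True, p: False, x: False}
  {x: True, p: False, w: False}
  {w: True, x: True, p: False}
  {p: True, w: False, x: False}
  {w: True, p: True, x: False}
  {x: True, p: True, w: False}


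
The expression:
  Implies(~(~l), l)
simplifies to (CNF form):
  True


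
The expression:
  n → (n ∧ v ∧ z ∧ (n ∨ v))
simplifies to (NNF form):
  (v ∧ z) ∨ ¬n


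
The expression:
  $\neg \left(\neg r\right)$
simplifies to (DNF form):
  $r$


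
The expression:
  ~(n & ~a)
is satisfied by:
  {a: True, n: False}
  {n: False, a: False}
  {n: True, a: True}


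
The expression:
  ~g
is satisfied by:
  {g: False}


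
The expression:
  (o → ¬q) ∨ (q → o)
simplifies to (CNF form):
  True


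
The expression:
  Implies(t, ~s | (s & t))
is always true.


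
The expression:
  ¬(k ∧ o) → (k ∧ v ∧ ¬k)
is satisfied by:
  {o: True, k: True}


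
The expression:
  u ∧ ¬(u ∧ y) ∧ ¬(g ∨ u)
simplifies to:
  False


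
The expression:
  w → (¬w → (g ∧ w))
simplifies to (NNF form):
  True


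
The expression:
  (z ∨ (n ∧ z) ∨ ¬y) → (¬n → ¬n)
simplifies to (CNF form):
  True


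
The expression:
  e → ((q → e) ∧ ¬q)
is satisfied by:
  {e: False, q: False}
  {q: True, e: False}
  {e: True, q: False}


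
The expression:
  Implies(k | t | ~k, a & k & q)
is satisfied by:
  {a: True, q: True, k: True}


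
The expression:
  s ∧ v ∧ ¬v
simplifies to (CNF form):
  False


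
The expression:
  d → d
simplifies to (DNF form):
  True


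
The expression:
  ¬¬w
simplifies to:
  w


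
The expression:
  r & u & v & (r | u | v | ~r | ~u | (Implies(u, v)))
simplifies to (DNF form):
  r & u & v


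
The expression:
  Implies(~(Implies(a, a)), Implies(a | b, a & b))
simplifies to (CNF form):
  True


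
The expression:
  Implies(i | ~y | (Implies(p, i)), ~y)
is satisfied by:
  {p: True, i: False, y: False}
  {i: False, y: False, p: False}
  {p: True, i: True, y: False}
  {i: True, p: False, y: False}
  {y: True, p: True, i: False}


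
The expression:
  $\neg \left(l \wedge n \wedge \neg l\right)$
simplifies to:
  $\text{True}$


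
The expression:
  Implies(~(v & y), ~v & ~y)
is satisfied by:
  {v: False, y: False}
  {y: True, v: True}


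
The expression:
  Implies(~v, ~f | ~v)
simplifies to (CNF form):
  True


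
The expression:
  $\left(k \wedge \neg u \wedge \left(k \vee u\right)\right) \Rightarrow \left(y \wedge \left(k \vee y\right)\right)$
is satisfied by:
  {y: True, u: True, k: False}
  {y: True, k: False, u: False}
  {u: True, k: False, y: False}
  {u: False, k: False, y: False}
  {y: True, u: True, k: True}
  {y: True, k: True, u: False}
  {u: True, k: True, y: False}


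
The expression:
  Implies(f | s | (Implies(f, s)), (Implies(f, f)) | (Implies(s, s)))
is always true.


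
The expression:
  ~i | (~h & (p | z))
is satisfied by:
  {z: True, p: True, h: False, i: False}
  {z: True, p: False, h: False, i: False}
  {p: True, z: False, h: False, i: False}
  {z: False, p: False, h: False, i: False}
  {z: True, h: True, p: True, i: False}
  {z: True, h: True, p: False, i: False}
  {h: True, p: True, z: False, i: False}
  {h: True, p: False, z: False, i: False}
  {i: True, z: True, p: True, h: False}
  {i: True, z: True, p: False, h: False}
  {i: True, p: True, h: False, z: False}


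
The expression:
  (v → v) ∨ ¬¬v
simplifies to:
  True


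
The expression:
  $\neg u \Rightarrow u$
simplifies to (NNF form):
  $u$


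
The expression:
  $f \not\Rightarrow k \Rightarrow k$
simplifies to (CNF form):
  $k \vee \neg f$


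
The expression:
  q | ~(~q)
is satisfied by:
  {q: True}


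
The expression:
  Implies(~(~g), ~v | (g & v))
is always true.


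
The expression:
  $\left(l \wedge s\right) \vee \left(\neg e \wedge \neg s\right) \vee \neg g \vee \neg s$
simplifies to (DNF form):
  $l \vee \neg g \vee \neg s$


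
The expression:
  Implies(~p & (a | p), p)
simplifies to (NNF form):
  p | ~a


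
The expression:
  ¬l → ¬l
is always true.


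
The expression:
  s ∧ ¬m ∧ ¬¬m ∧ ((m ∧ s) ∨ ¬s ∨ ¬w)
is never true.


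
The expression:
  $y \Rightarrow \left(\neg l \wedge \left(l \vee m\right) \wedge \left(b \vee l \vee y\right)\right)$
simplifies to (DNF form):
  $\left(m \wedge \neg l\right) \vee \neg y$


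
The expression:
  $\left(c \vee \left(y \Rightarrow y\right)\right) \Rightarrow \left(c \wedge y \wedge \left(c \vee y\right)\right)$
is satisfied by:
  {c: True, y: True}


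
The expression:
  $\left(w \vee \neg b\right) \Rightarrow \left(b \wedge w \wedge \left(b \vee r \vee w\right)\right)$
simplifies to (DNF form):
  $b$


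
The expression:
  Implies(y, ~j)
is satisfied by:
  {y: False, j: False}
  {j: True, y: False}
  {y: True, j: False}


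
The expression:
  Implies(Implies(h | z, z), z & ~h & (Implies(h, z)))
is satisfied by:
  {h: True, z: False}
  {z: True, h: False}


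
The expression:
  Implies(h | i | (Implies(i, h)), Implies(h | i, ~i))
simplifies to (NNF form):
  ~i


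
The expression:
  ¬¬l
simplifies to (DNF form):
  l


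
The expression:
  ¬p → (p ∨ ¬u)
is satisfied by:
  {p: True, u: False}
  {u: False, p: False}
  {u: True, p: True}


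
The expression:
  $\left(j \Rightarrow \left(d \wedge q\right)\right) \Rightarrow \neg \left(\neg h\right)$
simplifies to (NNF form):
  $h \vee \left(j \wedge \neg d\right) \vee \left(j \wedge \neg q\right)$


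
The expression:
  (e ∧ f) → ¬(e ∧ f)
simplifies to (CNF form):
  ¬e ∨ ¬f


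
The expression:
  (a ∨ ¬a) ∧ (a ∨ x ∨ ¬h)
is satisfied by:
  {a: True, x: True, h: False}
  {a: True, h: False, x: False}
  {x: True, h: False, a: False}
  {x: False, h: False, a: False}
  {a: True, x: True, h: True}
  {a: True, h: True, x: False}
  {x: True, h: True, a: False}


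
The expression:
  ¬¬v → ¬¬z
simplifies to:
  z ∨ ¬v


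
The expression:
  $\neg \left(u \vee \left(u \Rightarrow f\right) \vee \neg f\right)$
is never true.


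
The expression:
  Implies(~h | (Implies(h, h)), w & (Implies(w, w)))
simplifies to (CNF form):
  w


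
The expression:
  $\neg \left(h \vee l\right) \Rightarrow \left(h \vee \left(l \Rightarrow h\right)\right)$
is always true.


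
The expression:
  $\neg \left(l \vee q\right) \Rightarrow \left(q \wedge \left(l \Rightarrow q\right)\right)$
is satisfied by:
  {q: True, l: True}
  {q: True, l: False}
  {l: True, q: False}


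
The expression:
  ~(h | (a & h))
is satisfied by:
  {h: False}


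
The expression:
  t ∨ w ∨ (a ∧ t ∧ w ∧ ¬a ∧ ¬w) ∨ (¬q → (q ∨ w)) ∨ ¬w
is always true.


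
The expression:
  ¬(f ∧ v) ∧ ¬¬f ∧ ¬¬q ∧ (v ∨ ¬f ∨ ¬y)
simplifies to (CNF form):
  f ∧ q ∧ ¬v ∧ ¬y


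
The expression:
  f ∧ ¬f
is never true.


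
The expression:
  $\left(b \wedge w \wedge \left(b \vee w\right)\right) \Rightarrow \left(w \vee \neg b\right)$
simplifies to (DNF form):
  $\text{True}$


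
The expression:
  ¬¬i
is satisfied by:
  {i: True}


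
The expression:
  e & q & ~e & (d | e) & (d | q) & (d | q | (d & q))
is never true.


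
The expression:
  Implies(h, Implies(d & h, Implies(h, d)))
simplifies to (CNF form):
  True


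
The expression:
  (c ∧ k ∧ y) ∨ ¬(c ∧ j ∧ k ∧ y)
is always true.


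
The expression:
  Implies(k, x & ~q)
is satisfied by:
  {x: True, q: False, k: False}
  {q: False, k: False, x: False}
  {x: True, q: True, k: False}
  {q: True, x: False, k: False}
  {k: True, x: True, q: False}


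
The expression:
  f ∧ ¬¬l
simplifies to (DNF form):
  f ∧ l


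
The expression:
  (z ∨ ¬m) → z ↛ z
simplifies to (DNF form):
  m ∧ ¬z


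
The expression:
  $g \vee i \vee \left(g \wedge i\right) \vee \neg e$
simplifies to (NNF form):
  $g \vee i \vee \neg e$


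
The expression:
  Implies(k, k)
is always true.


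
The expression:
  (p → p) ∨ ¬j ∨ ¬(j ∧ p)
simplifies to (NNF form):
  True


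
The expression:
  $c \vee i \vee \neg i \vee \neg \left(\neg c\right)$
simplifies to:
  $\text{True}$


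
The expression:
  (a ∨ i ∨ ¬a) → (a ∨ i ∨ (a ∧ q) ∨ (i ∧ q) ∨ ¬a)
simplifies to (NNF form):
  True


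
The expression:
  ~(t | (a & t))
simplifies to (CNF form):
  ~t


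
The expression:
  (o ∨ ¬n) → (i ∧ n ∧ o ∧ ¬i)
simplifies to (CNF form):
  n ∧ ¬o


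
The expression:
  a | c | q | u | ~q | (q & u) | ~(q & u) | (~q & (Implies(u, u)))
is always true.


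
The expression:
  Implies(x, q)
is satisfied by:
  {q: True, x: False}
  {x: False, q: False}
  {x: True, q: True}


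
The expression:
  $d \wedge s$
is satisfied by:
  {s: True, d: True}


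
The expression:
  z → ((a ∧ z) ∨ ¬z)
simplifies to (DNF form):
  a ∨ ¬z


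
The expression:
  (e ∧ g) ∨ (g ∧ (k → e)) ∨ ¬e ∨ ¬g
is always true.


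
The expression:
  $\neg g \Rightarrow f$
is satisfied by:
  {g: True, f: True}
  {g: True, f: False}
  {f: True, g: False}


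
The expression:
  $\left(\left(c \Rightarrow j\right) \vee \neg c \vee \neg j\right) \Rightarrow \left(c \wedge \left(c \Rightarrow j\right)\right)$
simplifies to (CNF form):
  $c \wedge j$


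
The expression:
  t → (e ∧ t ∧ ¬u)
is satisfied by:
  {e: True, t: False, u: False}
  {e: False, t: False, u: False}
  {u: True, e: True, t: False}
  {u: True, e: False, t: False}
  {t: True, e: True, u: False}


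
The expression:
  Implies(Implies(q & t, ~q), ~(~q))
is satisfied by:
  {q: True}


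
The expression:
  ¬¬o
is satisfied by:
  {o: True}


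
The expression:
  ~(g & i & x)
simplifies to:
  ~g | ~i | ~x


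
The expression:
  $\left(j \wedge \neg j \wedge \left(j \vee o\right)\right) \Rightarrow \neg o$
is always true.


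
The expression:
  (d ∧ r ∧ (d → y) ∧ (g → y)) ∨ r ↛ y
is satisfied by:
  {r: True, d: True, y: False}
  {r: True, y: False, d: False}
  {r: True, d: True, y: True}


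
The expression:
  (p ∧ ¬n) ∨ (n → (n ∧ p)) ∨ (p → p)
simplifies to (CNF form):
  True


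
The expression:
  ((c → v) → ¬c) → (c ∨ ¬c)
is always true.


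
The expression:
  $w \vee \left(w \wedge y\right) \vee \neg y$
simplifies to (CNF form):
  $w \vee \neg y$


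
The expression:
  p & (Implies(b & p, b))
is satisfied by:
  {p: True}


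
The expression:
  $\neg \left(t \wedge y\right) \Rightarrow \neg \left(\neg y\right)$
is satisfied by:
  {y: True}


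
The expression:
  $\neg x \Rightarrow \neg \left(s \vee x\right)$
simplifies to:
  $x \vee \neg s$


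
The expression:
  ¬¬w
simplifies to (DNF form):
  w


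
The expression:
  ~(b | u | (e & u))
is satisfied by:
  {u: False, b: False}


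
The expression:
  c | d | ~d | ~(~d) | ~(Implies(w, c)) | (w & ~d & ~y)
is always true.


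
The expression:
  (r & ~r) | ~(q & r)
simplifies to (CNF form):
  ~q | ~r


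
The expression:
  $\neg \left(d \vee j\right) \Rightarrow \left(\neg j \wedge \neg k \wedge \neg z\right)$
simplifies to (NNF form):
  $d \vee j \vee \left(\neg k \wedge \neg z\right)$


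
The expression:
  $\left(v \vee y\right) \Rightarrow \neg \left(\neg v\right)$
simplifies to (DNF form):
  $v \vee \neg y$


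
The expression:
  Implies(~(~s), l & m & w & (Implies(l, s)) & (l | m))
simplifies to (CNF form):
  (l | ~s) & (m | ~s) & (w | ~s)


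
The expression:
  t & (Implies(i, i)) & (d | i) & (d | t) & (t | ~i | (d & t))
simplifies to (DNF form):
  (d & t) | (i & t)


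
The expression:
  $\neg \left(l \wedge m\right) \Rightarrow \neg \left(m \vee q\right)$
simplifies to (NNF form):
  $\left(l \wedge m\right) \vee \left(\neg m \wedge \neg q\right)$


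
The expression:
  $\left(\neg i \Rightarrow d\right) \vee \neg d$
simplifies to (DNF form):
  $\text{True}$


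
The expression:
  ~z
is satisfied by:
  {z: False}


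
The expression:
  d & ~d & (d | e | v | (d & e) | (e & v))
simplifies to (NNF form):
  False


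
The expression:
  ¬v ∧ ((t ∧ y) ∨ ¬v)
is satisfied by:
  {v: False}


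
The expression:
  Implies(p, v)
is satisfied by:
  {v: True, p: False}
  {p: False, v: False}
  {p: True, v: True}


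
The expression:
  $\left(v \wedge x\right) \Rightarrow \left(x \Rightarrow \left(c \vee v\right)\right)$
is always true.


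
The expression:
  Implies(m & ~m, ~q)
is always true.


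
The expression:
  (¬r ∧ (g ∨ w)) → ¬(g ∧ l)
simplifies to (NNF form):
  r ∨ ¬g ∨ ¬l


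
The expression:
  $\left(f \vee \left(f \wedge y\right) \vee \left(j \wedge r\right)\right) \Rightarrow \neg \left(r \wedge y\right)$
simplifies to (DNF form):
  $\left(\neg f \wedge \neg j\right) \vee \neg r \vee \neg y$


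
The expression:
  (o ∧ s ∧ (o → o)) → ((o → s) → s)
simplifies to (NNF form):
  True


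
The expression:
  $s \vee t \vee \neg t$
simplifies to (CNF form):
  $\text{True}$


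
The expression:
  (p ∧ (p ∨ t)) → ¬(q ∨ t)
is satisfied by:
  {t: False, p: False, q: False}
  {q: True, t: False, p: False}
  {t: True, q: False, p: False}
  {q: True, t: True, p: False}
  {p: True, q: False, t: False}


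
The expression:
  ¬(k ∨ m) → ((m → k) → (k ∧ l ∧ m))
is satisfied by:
  {k: True, m: True}
  {k: True, m: False}
  {m: True, k: False}


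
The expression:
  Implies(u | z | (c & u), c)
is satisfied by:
  {c: True, u: False, z: False}
  {c: True, z: True, u: False}
  {c: True, u: True, z: False}
  {c: True, z: True, u: True}
  {z: False, u: False, c: False}


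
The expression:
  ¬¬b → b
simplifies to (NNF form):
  True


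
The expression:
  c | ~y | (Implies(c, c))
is always true.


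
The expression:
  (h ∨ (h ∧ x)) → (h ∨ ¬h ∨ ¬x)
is always true.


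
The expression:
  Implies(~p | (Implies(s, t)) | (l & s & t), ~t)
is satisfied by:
  {t: False}


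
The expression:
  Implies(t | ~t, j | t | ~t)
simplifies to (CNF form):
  True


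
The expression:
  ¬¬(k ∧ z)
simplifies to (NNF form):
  k ∧ z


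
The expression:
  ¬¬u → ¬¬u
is always true.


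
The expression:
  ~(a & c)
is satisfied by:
  {c: False, a: False}
  {a: True, c: False}
  {c: True, a: False}


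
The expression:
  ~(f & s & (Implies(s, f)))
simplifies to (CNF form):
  ~f | ~s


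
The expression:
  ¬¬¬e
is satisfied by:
  {e: False}


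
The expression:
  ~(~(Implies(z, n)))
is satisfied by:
  {n: True, z: False}
  {z: False, n: False}
  {z: True, n: True}


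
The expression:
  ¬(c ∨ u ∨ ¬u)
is never true.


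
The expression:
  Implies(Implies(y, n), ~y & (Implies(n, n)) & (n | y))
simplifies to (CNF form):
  (n | y) & (n | ~n) & (y | ~y) & (~n | ~y)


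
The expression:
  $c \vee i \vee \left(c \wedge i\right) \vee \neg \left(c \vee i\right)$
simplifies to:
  $\text{True}$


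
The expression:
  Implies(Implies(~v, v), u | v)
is always true.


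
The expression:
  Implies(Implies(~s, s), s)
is always true.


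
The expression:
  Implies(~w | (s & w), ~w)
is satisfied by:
  {s: False, w: False}
  {w: True, s: False}
  {s: True, w: False}


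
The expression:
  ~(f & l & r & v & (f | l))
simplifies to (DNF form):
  ~f | ~l | ~r | ~v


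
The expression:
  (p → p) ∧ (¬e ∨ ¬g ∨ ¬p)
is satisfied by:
  {p: False, e: False, g: False}
  {g: True, p: False, e: False}
  {e: True, p: False, g: False}
  {g: True, e: True, p: False}
  {p: True, g: False, e: False}
  {g: True, p: True, e: False}
  {e: True, p: True, g: False}


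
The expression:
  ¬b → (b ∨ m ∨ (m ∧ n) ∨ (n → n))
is always true.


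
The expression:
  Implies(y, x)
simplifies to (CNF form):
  x | ~y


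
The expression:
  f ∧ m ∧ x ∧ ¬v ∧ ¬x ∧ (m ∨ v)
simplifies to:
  False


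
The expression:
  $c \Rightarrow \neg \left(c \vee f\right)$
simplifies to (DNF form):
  $\neg c$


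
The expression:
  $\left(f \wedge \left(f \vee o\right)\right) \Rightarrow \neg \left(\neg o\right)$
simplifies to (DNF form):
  $o \vee \neg f$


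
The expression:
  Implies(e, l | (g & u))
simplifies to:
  l | ~e | (g & u)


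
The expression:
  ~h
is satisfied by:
  {h: False}


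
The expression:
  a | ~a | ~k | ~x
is always true.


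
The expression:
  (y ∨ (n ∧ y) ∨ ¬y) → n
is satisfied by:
  {n: True}


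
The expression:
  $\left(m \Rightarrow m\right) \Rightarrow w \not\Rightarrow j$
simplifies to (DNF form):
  $w \wedge \neg j$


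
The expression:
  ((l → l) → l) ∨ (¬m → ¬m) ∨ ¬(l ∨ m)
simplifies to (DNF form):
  True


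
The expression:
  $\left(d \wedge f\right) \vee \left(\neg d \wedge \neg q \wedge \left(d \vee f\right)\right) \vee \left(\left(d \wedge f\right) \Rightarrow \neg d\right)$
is always true.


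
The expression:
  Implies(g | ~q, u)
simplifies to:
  u | (q & ~g)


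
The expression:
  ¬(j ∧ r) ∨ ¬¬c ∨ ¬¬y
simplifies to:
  c ∨ y ∨ ¬j ∨ ¬r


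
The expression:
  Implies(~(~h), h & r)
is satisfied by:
  {r: True, h: False}
  {h: False, r: False}
  {h: True, r: True}


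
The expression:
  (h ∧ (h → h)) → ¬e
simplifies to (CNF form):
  ¬e ∨ ¬h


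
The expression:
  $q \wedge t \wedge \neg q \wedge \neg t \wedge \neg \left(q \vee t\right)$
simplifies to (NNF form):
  $\text{False}$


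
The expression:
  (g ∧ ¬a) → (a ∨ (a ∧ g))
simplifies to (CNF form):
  a ∨ ¬g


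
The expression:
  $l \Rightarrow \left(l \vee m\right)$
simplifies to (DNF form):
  $\text{True}$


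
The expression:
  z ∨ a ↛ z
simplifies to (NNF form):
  a ∨ z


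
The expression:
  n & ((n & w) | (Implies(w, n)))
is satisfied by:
  {n: True}


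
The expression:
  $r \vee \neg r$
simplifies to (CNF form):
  $\text{True}$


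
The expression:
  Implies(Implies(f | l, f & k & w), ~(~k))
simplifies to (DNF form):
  f | k | l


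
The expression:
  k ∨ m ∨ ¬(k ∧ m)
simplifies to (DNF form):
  True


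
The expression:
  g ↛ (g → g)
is never true.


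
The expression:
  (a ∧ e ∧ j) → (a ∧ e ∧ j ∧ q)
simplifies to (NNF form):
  q ∨ ¬a ∨ ¬e ∨ ¬j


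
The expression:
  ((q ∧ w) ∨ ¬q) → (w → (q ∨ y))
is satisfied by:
  {y: True, q: True, w: False}
  {y: True, w: False, q: False}
  {q: True, w: False, y: False}
  {q: False, w: False, y: False}
  {y: True, q: True, w: True}
  {y: True, w: True, q: False}
  {q: True, w: True, y: False}


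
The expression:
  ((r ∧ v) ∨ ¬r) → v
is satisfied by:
  {r: True, v: True}
  {r: True, v: False}
  {v: True, r: False}


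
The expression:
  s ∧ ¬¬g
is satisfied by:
  {s: True, g: True}


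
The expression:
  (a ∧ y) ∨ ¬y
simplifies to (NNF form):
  a ∨ ¬y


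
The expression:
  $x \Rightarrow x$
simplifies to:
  $\text{True}$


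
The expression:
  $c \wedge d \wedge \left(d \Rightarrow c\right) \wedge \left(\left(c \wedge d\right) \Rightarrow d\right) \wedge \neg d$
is never true.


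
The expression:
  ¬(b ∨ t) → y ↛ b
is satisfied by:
  {y: True, b: True, t: True}
  {y: True, b: True, t: False}
  {y: True, t: True, b: False}
  {y: True, t: False, b: False}
  {b: True, t: True, y: False}
  {b: True, t: False, y: False}
  {t: True, b: False, y: False}


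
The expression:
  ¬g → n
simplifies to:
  g ∨ n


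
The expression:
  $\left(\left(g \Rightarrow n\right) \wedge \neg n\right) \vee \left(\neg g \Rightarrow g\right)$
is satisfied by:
  {g: True, n: False}
  {n: False, g: False}
  {n: True, g: True}


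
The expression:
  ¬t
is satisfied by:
  {t: False}


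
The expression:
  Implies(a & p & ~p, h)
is always true.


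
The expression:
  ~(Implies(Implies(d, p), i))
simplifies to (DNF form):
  (p & ~i) | (~d & ~i)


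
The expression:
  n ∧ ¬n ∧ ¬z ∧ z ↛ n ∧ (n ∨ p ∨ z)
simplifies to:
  False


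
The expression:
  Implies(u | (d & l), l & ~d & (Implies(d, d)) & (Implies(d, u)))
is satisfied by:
  {u: False, d: False, l: False}
  {l: True, u: False, d: False}
  {d: True, u: False, l: False}
  {l: True, u: True, d: False}


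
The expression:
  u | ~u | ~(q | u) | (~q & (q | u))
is always true.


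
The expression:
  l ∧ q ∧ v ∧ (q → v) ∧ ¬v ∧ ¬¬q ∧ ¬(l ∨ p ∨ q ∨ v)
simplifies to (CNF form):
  False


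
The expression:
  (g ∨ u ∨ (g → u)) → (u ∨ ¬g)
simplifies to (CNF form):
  u ∨ ¬g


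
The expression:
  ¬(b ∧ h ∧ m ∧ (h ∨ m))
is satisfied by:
  {h: False, m: False, b: False}
  {b: True, h: False, m: False}
  {m: True, h: False, b: False}
  {b: True, m: True, h: False}
  {h: True, b: False, m: False}
  {b: True, h: True, m: False}
  {m: True, h: True, b: False}


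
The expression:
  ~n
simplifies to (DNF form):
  ~n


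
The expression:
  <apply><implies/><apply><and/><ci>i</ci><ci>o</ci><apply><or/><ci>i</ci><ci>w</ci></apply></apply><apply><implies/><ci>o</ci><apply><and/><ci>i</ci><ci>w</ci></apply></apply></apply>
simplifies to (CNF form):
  <apply><or/><ci>w</ci><apply><not/><ci>i</ci></apply><apply><not/><ci>o</ci></apply></apply>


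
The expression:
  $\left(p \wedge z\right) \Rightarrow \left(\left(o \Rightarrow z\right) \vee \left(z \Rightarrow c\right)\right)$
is always true.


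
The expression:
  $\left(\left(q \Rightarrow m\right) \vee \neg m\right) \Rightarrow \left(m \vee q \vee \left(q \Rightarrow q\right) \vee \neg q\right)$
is always true.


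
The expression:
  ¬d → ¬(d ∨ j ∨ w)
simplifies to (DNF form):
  d ∨ (¬j ∧ ¬w)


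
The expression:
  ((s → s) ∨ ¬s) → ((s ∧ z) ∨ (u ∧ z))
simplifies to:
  z ∧ (s ∨ u)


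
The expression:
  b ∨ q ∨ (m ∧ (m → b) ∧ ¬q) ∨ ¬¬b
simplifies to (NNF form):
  b ∨ q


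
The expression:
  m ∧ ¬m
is never true.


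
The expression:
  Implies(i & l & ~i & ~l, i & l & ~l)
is always true.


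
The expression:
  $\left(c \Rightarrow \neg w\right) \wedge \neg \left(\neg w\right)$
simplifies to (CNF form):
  $w \wedge \neg c$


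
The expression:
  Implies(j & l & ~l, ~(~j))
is always true.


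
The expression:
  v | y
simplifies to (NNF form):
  v | y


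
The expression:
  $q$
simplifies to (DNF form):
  $q$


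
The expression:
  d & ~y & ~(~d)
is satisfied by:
  {d: True, y: False}


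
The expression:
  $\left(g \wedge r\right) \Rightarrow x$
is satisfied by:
  {x: True, g: False, r: False}
  {g: False, r: False, x: False}
  {r: True, x: True, g: False}
  {r: True, g: False, x: False}
  {x: True, g: True, r: False}
  {g: True, x: False, r: False}
  {r: True, g: True, x: True}


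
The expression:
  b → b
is always true.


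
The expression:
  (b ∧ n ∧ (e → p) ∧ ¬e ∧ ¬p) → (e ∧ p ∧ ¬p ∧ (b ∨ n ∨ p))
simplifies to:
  e ∨ p ∨ ¬b ∨ ¬n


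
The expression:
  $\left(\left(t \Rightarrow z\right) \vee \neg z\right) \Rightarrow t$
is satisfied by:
  {t: True}


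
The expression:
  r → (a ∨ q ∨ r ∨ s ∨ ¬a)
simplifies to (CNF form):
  True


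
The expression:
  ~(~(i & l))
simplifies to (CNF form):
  i & l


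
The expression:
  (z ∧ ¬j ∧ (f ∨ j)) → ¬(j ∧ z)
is always true.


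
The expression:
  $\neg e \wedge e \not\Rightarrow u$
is never true.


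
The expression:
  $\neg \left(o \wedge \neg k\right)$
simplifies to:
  $k \vee \neg o$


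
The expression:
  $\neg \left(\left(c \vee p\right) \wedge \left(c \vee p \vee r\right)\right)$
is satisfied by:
  {p: False, c: False}


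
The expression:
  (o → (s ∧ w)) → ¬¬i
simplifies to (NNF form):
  i ∨ (o ∧ ¬s) ∨ (o ∧ ¬w)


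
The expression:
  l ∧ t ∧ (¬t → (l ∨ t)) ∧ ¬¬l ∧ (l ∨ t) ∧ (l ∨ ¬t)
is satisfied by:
  {t: True, l: True}


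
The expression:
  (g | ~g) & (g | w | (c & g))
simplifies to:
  g | w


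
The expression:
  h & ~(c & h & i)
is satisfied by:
  {h: True, c: False, i: False}
  {i: True, h: True, c: False}
  {c: True, h: True, i: False}


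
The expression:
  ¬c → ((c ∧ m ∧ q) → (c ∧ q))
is always true.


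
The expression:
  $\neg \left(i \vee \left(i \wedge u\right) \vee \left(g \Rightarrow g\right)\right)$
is never true.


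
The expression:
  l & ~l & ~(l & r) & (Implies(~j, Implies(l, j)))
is never true.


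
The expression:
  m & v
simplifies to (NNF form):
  m & v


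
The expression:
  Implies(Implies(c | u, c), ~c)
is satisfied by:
  {c: False}


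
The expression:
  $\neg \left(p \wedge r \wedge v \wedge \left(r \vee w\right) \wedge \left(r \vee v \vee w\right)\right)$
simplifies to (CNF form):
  $\neg p \vee \neg r \vee \neg v$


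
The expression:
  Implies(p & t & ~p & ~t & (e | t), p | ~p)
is always true.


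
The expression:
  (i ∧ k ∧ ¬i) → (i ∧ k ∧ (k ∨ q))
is always true.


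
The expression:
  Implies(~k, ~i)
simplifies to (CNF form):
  k | ~i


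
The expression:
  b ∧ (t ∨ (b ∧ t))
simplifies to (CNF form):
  b ∧ t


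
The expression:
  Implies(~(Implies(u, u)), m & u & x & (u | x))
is always true.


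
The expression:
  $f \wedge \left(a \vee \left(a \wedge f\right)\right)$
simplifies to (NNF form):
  $a \wedge f$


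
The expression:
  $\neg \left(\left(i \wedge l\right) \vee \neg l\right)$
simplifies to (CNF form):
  $l \wedge \neg i$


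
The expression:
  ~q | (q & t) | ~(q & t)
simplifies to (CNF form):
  True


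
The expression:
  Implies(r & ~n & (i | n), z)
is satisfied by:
  {n: True, z: True, i: False, r: False}
  {n: True, z: False, i: False, r: False}
  {z: True, r: False, n: False, i: False}
  {r: False, z: False, n: False, i: False}
  {r: True, n: True, z: True, i: False}
  {r: True, n: True, z: False, i: False}
  {r: True, z: True, n: False, i: False}
  {r: True, z: False, n: False, i: False}
  {i: True, n: True, z: True, r: False}
  {i: True, n: True, z: False, r: False}
  {i: True, z: True, n: False, r: False}
  {i: True, z: False, n: False, r: False}
  {r: True, i: True, n: True, z: True}
  {r: True, i: True, n: True, z: False}
  {r: True, i: True, z: True, n: False}


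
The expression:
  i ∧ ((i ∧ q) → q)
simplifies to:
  i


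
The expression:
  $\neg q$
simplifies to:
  $\neg q$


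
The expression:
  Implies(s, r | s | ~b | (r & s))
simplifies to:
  True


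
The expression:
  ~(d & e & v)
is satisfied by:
  {v: False, d: False, e: False}
  {e: True, v: False, d: False}
  {d: True, v: False, e: False}
  {e: True, d: True, v: False}
  {v: True, e: False, d: False}
  {e: True, v: True, d: False}
  {d: True, v: True, e: False}


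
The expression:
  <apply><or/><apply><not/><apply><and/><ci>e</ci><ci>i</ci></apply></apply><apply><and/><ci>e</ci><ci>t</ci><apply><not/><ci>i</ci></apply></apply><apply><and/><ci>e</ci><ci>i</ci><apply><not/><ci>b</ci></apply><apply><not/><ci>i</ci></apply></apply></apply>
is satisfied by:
  {e: False, i: False}
  {i: True, e: False}
  {e: True, i: False}


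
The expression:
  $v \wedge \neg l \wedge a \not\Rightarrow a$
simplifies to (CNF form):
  $\text{False}$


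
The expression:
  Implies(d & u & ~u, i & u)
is always true.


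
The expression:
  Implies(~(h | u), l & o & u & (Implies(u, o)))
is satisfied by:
  {u: True, h: True}
  {u: True, h: False}
  {h: True, u: False}


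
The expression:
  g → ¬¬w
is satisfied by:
  {w: True, g: False}
  {g: False, w: False}
  {g: True, w: True}


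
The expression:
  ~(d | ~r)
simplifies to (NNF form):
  r & ~d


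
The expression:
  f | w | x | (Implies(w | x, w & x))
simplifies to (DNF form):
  True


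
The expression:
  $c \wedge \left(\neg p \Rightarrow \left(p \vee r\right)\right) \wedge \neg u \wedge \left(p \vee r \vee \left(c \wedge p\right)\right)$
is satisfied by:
  {c: True, r: True, p: True, u: False}
  {c: True, r: True, u: False, p: False}
  {c: True, p: True, u: False, r: False}


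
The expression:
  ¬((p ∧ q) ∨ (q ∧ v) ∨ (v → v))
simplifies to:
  False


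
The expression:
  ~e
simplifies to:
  ~e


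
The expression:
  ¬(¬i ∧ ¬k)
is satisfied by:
  {i: True, k: True}
  {i: True, k: False}
  {k: True, i: False}


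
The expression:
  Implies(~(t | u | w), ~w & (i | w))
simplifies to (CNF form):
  i | t | u | w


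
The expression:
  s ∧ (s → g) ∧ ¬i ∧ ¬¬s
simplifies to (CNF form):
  g ∧ s ∧ ¬i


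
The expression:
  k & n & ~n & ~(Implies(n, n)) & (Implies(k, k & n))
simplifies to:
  False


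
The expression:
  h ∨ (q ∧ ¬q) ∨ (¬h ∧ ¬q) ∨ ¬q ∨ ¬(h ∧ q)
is always true.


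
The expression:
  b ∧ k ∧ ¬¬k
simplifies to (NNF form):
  b ∧ k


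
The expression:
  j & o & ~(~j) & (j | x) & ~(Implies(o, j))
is never true.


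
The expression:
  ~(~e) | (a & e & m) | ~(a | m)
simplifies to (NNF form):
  e | (~a & ~m)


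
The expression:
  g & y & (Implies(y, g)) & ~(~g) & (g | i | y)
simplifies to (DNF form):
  g & y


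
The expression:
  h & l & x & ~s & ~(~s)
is never true.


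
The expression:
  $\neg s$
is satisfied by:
  {s: False}


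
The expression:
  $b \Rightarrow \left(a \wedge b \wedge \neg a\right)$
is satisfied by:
  {b: False}


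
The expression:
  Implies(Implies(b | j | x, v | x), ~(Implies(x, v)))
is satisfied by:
  {j: True, b: True, x: True, v: False}
  {j: True, b: True, v: False, x: False}
  {j: True, x: True, v: False, b: False}
  {j: True, v: False, x: False, b: False}
  {b: True, x: True, v: False, j: False}
  {b: True, v: False, x: False, j: False}
  {x: True, b: False, v: False, j: False}


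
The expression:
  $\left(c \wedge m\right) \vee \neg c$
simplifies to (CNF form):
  $m \vee \neg c$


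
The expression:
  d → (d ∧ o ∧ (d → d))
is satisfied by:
  {o: True, d: False}
  {d: False, o: False}
  {d: True, o: True}


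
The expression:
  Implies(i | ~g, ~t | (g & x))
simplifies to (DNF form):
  ~t | (g & x) | (g & ~i)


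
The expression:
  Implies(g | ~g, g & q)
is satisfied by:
  {g: True, q: True}


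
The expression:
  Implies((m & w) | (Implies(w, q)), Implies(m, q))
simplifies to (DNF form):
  q | ~m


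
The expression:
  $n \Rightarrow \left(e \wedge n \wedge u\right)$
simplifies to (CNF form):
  $\left(e \vee \neg n\right) \wedge \left(u \vee \neg n\right)$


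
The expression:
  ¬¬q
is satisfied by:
  {q: True}


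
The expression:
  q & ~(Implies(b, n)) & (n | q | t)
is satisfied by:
  {b: True, q: True, n: False}


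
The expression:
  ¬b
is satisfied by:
  {b: False}


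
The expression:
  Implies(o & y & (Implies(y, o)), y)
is always true.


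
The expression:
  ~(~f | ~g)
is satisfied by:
  {g: True, f: True}


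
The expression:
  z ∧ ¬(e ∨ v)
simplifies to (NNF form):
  z ∧ ¬e ∧ ¬v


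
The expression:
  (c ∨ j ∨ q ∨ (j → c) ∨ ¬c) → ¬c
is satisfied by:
  {c: False}


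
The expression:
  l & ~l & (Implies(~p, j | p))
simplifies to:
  False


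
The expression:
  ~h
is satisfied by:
  {h: False}


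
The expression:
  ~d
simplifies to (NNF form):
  ~d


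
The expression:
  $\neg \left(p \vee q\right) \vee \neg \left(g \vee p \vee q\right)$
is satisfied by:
  {q: False, p: False}


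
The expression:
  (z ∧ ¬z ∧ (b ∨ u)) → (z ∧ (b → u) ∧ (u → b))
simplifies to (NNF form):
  True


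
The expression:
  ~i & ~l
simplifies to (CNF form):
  ~i & ~l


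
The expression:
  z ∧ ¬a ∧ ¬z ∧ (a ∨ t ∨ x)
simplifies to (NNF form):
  False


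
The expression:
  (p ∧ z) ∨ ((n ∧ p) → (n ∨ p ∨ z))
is always true.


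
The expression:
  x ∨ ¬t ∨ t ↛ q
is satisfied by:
  {x: True, t: False, q: False}
  {t: False, q: False, x: False}
  {q: True, x: True, t: False}
  {q: True, t: False, x: False}
  {x: True, t: True, q: False}
  {t: True, x: False, q: False}
  {q: True, t: True, x: True}


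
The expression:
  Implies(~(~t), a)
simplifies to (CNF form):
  a | ~t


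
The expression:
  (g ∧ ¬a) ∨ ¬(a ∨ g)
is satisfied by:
  {a: False}


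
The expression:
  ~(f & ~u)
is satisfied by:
  {u: True, f: False}
  {f: False, u: False}
  {f: True, u: True}


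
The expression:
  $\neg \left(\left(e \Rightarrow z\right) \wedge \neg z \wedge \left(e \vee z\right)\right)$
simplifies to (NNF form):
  $\text{True}$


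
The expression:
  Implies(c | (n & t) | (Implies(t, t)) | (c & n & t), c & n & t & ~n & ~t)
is never true.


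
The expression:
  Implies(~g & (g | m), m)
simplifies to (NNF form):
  True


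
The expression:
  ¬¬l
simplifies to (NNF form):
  l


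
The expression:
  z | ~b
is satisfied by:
  {z: True, b: False}
  {b: False, z: False}
  {b: True, z: True}


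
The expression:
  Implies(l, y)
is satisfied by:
  {y: True, l: False}
  {l: False, y: False}
  {l: True, y: True}


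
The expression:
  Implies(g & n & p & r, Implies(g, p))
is always true.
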